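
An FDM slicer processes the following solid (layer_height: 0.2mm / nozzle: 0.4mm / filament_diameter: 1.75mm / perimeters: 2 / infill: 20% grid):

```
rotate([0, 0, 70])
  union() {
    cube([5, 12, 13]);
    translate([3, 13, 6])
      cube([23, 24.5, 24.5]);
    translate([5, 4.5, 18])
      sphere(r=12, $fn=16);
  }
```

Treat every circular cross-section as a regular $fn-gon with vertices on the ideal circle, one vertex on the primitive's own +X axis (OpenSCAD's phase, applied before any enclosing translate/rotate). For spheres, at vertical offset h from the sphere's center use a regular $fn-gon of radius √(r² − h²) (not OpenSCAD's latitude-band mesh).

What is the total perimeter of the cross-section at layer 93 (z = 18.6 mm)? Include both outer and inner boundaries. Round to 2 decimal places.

At z = 18.6 mm: the cube is not intersected at this z (z outside [0, 13]); the cube at (3, 13) (footprint 23×24.5) is included at this height (perimeter 95.00 mm); the r=12 sphere at (5, 4.5) contributes a regular 16-gon of circumradius √(12²−0.6²) = 11.985 (perimeter = 2·16·11.985·sin(180°/16) = 74.82 mm); Merging all regions: the regions partially overlap (shared area 25.42 mm²), so the edge portions inside another operand are dropped and the merged outline is re-measured after clipping — boundary = 144.95 mm; (rotated 70° about Z; rotation is an isometry so areas/perimeters/island counts are preserved). Overall, the cross-section is a single solid region. Total boundary length (outer) = 144.95 mm.

144.95 mm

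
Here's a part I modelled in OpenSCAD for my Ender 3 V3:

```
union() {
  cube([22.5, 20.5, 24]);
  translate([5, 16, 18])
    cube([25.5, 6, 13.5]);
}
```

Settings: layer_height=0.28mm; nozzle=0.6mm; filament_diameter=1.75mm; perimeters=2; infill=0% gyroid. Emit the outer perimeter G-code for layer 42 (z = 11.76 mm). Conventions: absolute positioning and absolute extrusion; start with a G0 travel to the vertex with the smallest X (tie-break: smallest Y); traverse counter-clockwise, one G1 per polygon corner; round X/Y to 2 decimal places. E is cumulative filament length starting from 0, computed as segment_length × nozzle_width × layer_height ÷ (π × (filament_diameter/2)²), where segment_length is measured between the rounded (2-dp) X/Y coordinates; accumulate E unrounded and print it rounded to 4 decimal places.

G0 X0.00 Y0.00 Z11.76
G1 X22.50 Y0.00 E1.5715
G1 X22.50 Y20.50 E3.0034
G1 X0.00 Y20.50 E4.5749
G1 X0.00 Y0.00 E6.0068

At z = 11.76 mm: the 22.5×20.5 cube contributes its full rectangle; the cube at (5, 16) does not reach this height (z outside [18, 31.5]); Merging all regions: only the 22.5×20.5 cube is present, so the union is just that shape — 1 connected region. The outline is a single polygon with 4 vertices. Extrusion per mm of travel: 0.6 × 0.28 / (π × 0.875²) = 0.069846. Accumulating E over each segment gives final E = 6.0068.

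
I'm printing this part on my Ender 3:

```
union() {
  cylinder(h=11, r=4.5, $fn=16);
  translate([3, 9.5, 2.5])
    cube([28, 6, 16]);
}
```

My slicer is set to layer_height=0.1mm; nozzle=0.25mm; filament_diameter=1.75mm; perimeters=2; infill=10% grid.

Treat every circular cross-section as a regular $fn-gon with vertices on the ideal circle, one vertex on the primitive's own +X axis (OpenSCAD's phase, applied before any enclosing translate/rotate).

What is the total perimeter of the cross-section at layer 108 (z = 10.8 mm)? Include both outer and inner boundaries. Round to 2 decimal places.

At z = 10.8 mm: the r=4.5 cylinder gives a regular 16-gon of circumradius 4.5 (constant along its height) (perimeter = 2·16·4.500·sin(180°/16) = 28.09 mm); the cube at (3, 9.5) is present — its section is the full 28×6 rectangle (perimeter 68.00 mm); Combining (union): the 2 present regions are separate (no shared area or edge), so areas and boundary lengths simply add and each stays a separate island — boundary = 96.09 mm. Overall, the cross-section has 2 separate islands. Total boundary length (outer) = 96.09 mm.

96.09 mm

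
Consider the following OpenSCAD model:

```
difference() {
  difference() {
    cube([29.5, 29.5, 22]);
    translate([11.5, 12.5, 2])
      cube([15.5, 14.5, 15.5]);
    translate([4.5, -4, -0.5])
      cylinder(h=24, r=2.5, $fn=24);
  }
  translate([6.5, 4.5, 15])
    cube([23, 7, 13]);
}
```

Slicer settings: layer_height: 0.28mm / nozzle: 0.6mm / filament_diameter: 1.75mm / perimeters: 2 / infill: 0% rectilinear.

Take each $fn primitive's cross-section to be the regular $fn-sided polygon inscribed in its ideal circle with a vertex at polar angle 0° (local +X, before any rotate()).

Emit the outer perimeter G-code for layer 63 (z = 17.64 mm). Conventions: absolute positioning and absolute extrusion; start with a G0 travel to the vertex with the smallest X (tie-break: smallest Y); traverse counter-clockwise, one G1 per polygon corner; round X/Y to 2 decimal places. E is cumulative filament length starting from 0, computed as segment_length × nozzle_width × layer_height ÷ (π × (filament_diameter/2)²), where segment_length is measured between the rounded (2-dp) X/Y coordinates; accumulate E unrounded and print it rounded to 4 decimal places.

G0 X0.00 Y0.00 Z17.64
G1 X29.50 Y0.00 E2.0605
G1 X29.50 Y4.50 E2.3748
G1 X6.50 Y4.50 E3.9812
G1 X6.50 Y11.50 E4.4702
G1 X29.50 Y11.50 E6.0766
G1 X29.50 Y29.50 E7.3339
G1 X0.00 Y29.50 E9.3943
G1 X0.00 Y0.00 E11.4548

At z = 17.64 mm: the cube is present — its section is the full 29.5×29.5 rectangle; the cube at (11.5, 12.5) does not reach this height (z outside [2, 17.5]); the cylinder at (4.5, -4): section is a regular 24-gon, circumradius r=2.5; Taking the first minus the rest: starting from the 29.5×29.5 cube, the r=2.5 cylinder at (4.5, -4) misses the remaining region (no effect) — 1 connected region; the 23×7 cube at (6.5, 4.5) contributes its full rectangle; Taking the first minus the rest: starting from that combined region, the 23×7 cube at (6.5, 4.5) lies inside it touching the edge (removes its full 161.00 mm²) — 1 connected region. The outline is a single polygon with 8 vertices. Extrusion per mm of travel: 0.6 × 0.28 / (π × 0.875²) = 0.069846. Accumulating E over each segment gives final E = 11.4548.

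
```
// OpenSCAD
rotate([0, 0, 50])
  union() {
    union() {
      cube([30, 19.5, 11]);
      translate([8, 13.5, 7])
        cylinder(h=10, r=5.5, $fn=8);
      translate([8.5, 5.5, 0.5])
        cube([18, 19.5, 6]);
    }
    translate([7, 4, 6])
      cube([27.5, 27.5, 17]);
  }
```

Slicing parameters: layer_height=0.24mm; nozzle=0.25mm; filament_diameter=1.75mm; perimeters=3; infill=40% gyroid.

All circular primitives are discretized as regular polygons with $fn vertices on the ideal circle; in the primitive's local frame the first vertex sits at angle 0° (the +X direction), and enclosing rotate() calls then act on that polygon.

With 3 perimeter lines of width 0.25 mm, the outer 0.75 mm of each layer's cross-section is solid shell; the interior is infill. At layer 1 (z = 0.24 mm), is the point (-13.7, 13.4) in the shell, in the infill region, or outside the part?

shell

At z = 0.24 mm: the cube (footprint 30×19.5) is included at this height; the cylinder at (8, 13.5) is not intersected at this z (z outside [7, 17]); the cube at (8.5, 5.5) is not intersected at this z (z outside [0.5, 6.5]); Combining (union): only the 30×19.5 cube is present, so the union is just that shape — 1 connected region; the cube at (7, 4) does not reach this height (z outside [6, 23]); Taking the union: only that combined region is present, so the union is just that shape — 1 connected region; (rotated 50° about Z; rotation is an isometry so areas/perimeters/island counts are preserved). Overall, the cross-section is a single solid region. Undo the 50° rotation: the query point maps to (1.459, 19.108) in the un-rotated model frame. The nearest boundary edge runs (30.00, 19.50)→(0.00, 19.50); distance from the point to it = 0.39 mm. The point is inside the cross-section, 0.39 mm from the nearest boundary — within the 0.75 mm shell band (3 × 0.25).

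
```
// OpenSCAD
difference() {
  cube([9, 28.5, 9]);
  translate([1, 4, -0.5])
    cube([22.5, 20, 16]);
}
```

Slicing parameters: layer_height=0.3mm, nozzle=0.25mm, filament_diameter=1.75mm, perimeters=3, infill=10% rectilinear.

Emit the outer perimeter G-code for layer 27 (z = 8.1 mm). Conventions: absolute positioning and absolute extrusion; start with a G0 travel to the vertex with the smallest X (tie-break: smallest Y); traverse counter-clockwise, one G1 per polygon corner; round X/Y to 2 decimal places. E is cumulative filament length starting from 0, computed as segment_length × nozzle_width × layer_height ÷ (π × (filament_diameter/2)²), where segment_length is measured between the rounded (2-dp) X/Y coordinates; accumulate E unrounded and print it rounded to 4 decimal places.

G0 X0.00 Y0.00 Z8.10
G1 X9.00 Y0.00 E0.2806
G1 X9.00 Y4.00 E0.4054
G1 X1.00 Y4.00 E0.6548
G1 X1.00 Y24.00 E1.2784
G1 X9.00 Y24.00 E1.5279
G1 X9.00 Y28.50 E1.6682
G1 X0.00 Y28.50 E1.9488
G1 X0.00 Y0.00 E2.8375

At z = 8.1 mm: the cube (footprint 9×28.5) is included at this height; the cube at (1, 4) is present — its section is the full 22.5×20 rectangle; Subtracting the remaining from the first: starting from the 9×28.5 cube, the 22.5×20 cube at (1, 4) partially overlaps it — only the 160.00 mm² overlap (of its 450.00 mm²) is removed, clipping the outline — 1 connected region. The outline is a single polygon with 8 vertices. Extrusion per mm of travel: 0.25 × 0.3 / (π × 0.875²) = 0.031181. Accumulating E over each segment gives final E = 2.8375.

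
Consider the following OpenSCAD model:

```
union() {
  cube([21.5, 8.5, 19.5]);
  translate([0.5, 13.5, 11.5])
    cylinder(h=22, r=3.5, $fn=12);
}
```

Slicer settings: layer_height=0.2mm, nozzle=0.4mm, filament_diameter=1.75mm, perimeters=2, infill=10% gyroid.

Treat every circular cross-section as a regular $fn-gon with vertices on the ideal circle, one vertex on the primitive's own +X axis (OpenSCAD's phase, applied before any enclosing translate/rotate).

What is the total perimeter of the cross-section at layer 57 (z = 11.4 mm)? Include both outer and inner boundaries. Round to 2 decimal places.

60.00 mm

At z = 11.4 mm: the 21.5×8.5 cube contributes its full rectangle (perimeter 60.00 mm); the cylinder at (0.5, 13.5) is not intersected at this z (z outside [11.5, 33.5]); Taking the union: only the 21.5×8.5 cube is present, so the union is just that shape — boundary = 60.00 mm. Overall, the cross-section is a single solid region. Total boundary length (outer) = 60.00 mm.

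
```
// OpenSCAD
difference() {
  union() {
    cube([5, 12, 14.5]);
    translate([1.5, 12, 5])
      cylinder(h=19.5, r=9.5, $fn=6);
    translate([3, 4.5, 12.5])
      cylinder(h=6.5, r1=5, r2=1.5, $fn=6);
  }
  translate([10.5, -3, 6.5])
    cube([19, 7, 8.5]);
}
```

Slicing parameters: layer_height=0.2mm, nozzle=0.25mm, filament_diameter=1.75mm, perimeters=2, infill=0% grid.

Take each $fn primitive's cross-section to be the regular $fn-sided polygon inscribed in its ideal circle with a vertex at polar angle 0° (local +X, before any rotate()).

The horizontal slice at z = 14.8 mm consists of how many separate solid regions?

At z = 14.8 mm: the cube is not intersected at this z (z outside [0, 14.5]); the r=9.5 cylinder at (1.5, 12) contributes a regular 6-gon of circumradius 9.5; the cone at (3, 4.5) contributes a regular 6-gon of circumradius 3.762 (interpolated between r1=5 and r2=1.5 at t=0.354); Merging all regions: the regions partially overlap (shared area 23.48 mm²), so overlapping operands fuse into one piece — 1 connected region; the 19×7 cube at (10.5, -3) contributes its full rectangle; Taking the first minus the rest: starting from that combined region, the 19×7 cube at (10.5, -3) misses the remaining region (no effect) — 1 connected region. The result has 1 disconnected region.

1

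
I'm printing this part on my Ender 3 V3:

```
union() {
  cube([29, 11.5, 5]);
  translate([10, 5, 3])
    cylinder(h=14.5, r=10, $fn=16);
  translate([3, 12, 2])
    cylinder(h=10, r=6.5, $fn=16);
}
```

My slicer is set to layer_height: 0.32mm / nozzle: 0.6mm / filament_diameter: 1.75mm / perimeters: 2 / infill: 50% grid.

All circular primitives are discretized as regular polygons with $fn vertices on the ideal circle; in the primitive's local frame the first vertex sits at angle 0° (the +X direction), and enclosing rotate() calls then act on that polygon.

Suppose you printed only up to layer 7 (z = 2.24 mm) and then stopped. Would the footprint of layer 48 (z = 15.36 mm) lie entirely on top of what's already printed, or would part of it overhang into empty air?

Compare the two slices. At z = 2.24: the cube is present — its section is the full 29×11.5 rectangle (area 333.50 mm²); the cylinder at (10, 5) is not intersected at this z (z outside [3, 17.5]); the cylinder at (3, 12): section is a regular 16-gon, circumradius r=6.5 (area = (16/2)·6.500²·sin(360°/16) = 129.35 mm²); Merging all regions: the regions partially overlap — summed areas 462.85 mm² minus the doubly-counted overlap 46.15 mm² gives 416.69 mm² — area = 416.69 mm². At z = 15.36: the cube is absent (z outside [0, 5]); the cylinder at (10, 5): section is a regular 16-gon, circumradius r=10 (area = (16/2)·10.000²·sin(360°/16) = 306.15 mm²); the cylinder at (3, 12) does not reach this height (z outside [2, 12]); Merging all regions: only the r=10 cylinder at (10, 5) is present, so the union is just that shape — area = 306.15 mm². Checking containment: at z = 15.36 the cross-section extends beyond the z = 2.24 cross-section by about 78.68 mm².

part overhangs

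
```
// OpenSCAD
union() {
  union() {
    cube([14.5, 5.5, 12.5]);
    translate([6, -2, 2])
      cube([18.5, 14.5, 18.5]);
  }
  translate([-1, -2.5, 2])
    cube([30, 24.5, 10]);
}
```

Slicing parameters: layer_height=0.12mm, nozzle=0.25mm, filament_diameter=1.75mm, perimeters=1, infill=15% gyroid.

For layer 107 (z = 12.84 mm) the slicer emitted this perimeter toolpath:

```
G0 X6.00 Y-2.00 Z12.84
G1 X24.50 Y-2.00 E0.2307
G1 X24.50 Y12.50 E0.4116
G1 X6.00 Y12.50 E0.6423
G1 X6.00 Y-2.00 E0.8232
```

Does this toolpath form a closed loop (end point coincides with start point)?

yes

Start point (G0): (6.00, -2.00). End point (last G1): the path returns to the start — closed.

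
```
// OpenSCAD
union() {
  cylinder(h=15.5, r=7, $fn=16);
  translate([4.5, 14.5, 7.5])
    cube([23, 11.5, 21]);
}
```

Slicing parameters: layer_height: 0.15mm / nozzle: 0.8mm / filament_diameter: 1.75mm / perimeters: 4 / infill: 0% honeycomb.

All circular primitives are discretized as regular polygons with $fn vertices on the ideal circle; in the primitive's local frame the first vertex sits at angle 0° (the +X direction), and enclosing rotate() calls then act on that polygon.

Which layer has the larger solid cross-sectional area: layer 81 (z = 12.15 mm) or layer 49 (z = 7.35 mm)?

layer 81 (z = 12.15 mm)

Layer 81 (z = 12.15): the r=7 cylinder gives a regular 16-gon of circumradius 7 (constant along its height) (area = (16/2)·7.000²·sin(360°/16) = 150.01 mm²); the cube at (4.5, 14.5) (footprint 23×11.5) is included at this height (area 264.50 mm²); Merging all regions: the 2 present regions are separate (no shared area or edge), so areas and boundary lengths simply add and each stays a separate island — area = 414.51 mm². So its area = 414.51 mm². Layer 49 (z = 7.35): the cylinder: section is a regular 16-gon, circumradius r=7 (area = (16/2)·7.000²·sin(360°/16) = 150.01 mm²); the cube at (4.5, 14.5) is not intersected at this z (z outside [7.5, 28.5]); Combining (union): only the r=7 cylinder is present, so the union is just that shape — area = 150.01 mm². So its area = 150.01 mm². Layer 81 is larger (414.51 vs 150.01 mm²).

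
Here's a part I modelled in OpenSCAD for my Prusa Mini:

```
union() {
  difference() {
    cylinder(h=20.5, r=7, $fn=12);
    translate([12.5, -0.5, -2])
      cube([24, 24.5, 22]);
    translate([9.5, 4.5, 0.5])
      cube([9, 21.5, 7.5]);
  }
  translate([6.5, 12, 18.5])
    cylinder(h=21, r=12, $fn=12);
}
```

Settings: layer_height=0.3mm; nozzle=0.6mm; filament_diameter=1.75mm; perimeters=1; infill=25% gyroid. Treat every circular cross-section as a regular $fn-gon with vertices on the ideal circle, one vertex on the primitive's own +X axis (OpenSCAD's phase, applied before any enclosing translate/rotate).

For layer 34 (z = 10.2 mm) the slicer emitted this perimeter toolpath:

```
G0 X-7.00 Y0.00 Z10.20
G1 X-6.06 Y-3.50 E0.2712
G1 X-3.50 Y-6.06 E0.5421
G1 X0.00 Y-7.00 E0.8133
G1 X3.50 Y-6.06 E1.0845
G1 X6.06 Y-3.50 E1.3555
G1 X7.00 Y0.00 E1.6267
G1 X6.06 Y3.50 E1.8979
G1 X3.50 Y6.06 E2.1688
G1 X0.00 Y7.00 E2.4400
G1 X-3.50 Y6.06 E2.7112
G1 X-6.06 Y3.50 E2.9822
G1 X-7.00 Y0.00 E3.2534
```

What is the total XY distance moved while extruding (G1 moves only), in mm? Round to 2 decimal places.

Sum the Euclidean lengths of each G1 segment: total = 43.47 mm.

43.47 mm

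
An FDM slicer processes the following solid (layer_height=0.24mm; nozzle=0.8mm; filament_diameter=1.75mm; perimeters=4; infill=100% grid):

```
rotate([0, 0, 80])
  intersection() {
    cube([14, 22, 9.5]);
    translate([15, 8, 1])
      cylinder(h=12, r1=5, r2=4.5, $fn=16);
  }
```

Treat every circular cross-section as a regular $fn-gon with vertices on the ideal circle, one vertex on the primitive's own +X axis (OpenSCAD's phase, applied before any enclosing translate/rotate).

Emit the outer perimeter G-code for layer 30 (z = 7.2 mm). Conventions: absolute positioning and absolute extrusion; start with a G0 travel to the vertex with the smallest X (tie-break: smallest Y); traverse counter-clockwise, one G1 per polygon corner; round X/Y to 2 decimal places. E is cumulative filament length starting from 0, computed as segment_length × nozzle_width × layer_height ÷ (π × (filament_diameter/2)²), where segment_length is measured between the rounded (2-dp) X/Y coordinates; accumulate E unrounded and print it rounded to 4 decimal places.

G0 X-9.92 Y15.97 Z7.20
G1 X-9.90 Y15.14 E0.0663
G1 X-9.16 Y13.44 E0.2143
G1 X-7.82 Y12.16 E0.3622
G1 X-6.10 Y11.49 E0.5095
G1 X-4.25 Y11.53 E0.6573
G1 X-2.55 Y12.28 E0.8056
G1 X-1.27 Y13.61 E0.9529
G1 X-0.97 Y14.39 E1.0196
G1 X-9.92 Y15.97 E1.7451

At z = 7.2 mm: the cube (footprint 14×22) is included at this height; the cone at (15, 8) contributes a regular 16-gon of circumradius 4.742 (interpolated between r1=5 and r2=4.5 at t=0.517); Taking the intersection: the cone at (15, 8) partially overlaps the 14×22 cube; clipping to the common part keeps 25.13 mm² — 1 connected region; (whole slice rotated 80° about Z — lengths, areas and connectivity unchanged). The outline is a single polygon with 9 vertices. Extrusion per mm of travel: 0.8 × 0.24 / (π × 0.875²) = 0.079824. Accumulating E over each segment gives final E = 1.7451.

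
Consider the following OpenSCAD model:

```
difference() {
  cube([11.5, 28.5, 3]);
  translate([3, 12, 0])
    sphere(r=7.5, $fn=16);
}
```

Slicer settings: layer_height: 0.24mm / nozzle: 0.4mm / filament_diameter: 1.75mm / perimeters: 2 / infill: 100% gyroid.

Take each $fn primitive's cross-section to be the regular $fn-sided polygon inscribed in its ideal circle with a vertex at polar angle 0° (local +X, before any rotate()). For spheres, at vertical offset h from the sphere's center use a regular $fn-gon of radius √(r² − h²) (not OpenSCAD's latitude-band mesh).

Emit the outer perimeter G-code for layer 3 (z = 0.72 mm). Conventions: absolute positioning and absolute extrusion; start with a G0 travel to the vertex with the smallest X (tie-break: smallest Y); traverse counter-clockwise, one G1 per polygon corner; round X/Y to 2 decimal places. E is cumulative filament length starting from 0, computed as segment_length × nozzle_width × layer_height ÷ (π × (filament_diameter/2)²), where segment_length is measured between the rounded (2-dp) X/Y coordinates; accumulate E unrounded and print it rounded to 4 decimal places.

G0 X0.00 Y0.00 Z0.72
G1 X11.50 Y0.00 E0.4590
G1 X11.50 Y28.50 E1.5965
G1 X0.00 Y28.50 E2.0555
G1 X0.00 Y18.80 E2.4426
G1 X0.14 Y18.90 E2.4495
G1 X3.00 Y19.47 E2.5659
G1 X5.86 Y18.90 E2.6823
G1 X8.28 Y17.28 E2.7985
G1 X9.90 Y14.86 E2.9147
G1 X10.47 Y12.00 E3.0311
G1 X9.90 Y9.14 E3.1475
G1 X8.28 Y6.72 E3.2638
G1 X5.86 Y5.10 E3.3800
G1 X3.00 Y4.53 E3.4964
G1 X0.14 Y5.10 E3.6128
G1 X0.00 Y5.20 E3.6196
G1 X0.00 Y0.00 E3.8272

At z = 0.72 mm: the cube (footprint 11.5×28.5) is included at this height; the r=7.5 sphere at (3, 12) slices to a regular 16-gon of circumradius 7.465 (√(r²−h²) with h=0.72 from center); After the difference (first − rest): starting from the 11.5×28.5 cube, the r=7.5 sphere at (3, 12) partially overlaps it — only the 128.30 mm² overlap (of its 170.62 mm²) is removed, clipping the outline — 1 connected region. The outline is a single polygon with 17 vertices. Extrusion per mm of travel: 0.4 × 0.24 / (π × 0.875²) = 0.039912. Accumulating E over each segment gives final E = 3.8272.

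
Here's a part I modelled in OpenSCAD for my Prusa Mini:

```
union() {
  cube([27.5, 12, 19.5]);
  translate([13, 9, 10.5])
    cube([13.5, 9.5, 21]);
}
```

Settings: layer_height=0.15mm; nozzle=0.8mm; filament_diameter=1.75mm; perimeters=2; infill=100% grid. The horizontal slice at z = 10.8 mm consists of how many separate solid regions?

At z = 10.8 mm: the cube (footprint 27.5×12) is included at this height; the 13.5×9.5 cube at (13, 9) contributes its full rectangle; Taking the union: the regions partially overlap (shared area 40.50 mm²), so overlapping operands fuse into one piece — 1 connected region. The result has 1 disconnected region.

1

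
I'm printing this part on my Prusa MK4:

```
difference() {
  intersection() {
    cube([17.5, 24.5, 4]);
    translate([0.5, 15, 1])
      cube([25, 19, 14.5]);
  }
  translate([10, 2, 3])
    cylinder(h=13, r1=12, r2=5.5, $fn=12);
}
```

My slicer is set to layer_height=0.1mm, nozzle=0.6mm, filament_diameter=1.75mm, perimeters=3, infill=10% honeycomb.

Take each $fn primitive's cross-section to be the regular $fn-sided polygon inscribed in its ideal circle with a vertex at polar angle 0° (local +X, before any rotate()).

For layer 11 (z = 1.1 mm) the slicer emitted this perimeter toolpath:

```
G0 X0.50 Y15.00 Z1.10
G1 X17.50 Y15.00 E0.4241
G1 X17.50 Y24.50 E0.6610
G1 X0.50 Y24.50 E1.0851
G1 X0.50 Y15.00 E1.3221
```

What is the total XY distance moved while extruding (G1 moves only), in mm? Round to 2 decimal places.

53.00 mm

Sum the Euclidean lengths of each G1 segment: total = 53.00 mm.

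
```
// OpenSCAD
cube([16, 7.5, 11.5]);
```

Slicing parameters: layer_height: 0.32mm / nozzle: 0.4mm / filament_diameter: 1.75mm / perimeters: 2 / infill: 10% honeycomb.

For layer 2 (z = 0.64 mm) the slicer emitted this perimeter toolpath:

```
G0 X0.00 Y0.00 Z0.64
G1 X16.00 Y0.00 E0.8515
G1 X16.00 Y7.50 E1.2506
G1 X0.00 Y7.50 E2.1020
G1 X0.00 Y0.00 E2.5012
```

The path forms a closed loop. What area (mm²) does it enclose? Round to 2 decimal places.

Apply the shoelace formula to the sequence of (X, Y) vertices; enclosed area = 120.00 mm².

120.00 mm²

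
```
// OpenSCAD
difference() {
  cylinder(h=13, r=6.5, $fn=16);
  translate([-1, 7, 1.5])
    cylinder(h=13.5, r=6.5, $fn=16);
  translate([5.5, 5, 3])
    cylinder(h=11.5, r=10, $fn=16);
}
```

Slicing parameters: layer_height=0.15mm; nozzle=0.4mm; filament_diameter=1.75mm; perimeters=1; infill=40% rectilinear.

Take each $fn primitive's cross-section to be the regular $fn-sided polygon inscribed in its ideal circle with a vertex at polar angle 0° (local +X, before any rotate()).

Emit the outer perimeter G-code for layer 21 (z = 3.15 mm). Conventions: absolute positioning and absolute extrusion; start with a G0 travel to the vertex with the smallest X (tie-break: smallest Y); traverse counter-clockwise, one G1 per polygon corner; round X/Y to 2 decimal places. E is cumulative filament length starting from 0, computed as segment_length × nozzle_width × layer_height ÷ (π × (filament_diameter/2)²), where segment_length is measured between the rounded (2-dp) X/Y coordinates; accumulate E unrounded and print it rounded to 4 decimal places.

At z = 3.15 mm: the r=6.5 cylinder gives a regular 16-gon of circumradius 6.5 (constant along its height); the r=6.5 cylinder at (-1, 7) gives a regular 16-gon of circumradius 6.5 (constant along its height); the cylinder at (5.5, 5): section is a regular 16-gon, circumradius r=10; Taking the first minus the rest: starting from the r=6.5 cylinder, the r=6.5 cylinder at (-1, 7) partially overlaps it — only the 43.43 mm² overlap (of its 129.35 mm²) is removed, clipping the outline; the r=10 cylinder at (5.5, 5) partially overlaps it — only the 46.28 mm² overlap (of its 306.15 mm²) is removed, clipping the outline — 1 connected region. The outline is a single polygon with 13 vertices. Extrusion per mm of travel: 0.4 × 0.15 / (π × 0.875²) = 0.024945. Accumulating E over each segment gives final E = 0.7717.

G0 X-6.50 Y0.00 Z3.15
G1 X-6.01 Y-2.49 E0.0633
G1 X-4.60 Y-4.60 E0.1266
G1 X-2.49 Y-6.01 E0.1899
G1 X0.00 Y-6.50 E0.2532
G1 X2.49 Y-6.01 E0.3165
G1 X4.34 Y-4.77 E0.3721
G1 X1.67 Y-4.24 E0.4400
G1 X-1.57 Y-2.07 E0.5373
G1 X-3.73 Y1.15 E0.6340
G1 X-5.60 Y2.40 E0.6901
G1 X-5.83 Y2.75 E0.7005
G1 X-6.01 Y2.49 E0.7084
G1 X-6.50 Y0.00 E0.7717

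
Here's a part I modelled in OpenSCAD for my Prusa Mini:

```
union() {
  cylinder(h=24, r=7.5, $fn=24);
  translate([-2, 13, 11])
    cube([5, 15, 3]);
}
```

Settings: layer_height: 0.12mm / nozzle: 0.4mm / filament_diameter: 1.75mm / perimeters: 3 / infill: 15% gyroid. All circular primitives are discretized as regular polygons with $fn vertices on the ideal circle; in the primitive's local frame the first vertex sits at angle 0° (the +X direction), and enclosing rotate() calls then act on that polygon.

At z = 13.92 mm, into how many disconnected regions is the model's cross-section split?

2

At z = 13.92 mm: the r=7.5 cylinder contributes a regular 24-gon of circumradius 7.5; the cube at (-2, 13) is present — its section is the full 5×15 rectangle; Taking the union: the 2 present regions are separate (no shared area or edge), so areas and boundary lengths simply add and each stays a separate island — 2 connected regions. The result has 2 disconnected regions.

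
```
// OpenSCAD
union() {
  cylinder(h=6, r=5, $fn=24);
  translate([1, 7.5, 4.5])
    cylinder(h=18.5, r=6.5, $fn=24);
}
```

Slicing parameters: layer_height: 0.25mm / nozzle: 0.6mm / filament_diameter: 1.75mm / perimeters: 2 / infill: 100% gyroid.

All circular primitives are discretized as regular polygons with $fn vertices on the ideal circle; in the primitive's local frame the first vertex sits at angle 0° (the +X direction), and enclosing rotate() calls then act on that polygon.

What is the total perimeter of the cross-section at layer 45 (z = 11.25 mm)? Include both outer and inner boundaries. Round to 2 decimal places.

40.72 mm

At z = 11.25 mm: the cylinder does not reach this height (z outside [0, 6]); the r=6.5 cylinder at (1, 7.5) contributes a regular 24-gon of circumradius 6.5 (perimeter = 2·24·6.500·sin(180°/24) = 40.72 mm); Combining (union): only the r=6.5 cylinder at (1, 7.5) is present, so the union is just that shape — boundary = 40.72 mm. Overall, the cross-section is a single solid region. Total boundary length (outer) = 40.72 mm.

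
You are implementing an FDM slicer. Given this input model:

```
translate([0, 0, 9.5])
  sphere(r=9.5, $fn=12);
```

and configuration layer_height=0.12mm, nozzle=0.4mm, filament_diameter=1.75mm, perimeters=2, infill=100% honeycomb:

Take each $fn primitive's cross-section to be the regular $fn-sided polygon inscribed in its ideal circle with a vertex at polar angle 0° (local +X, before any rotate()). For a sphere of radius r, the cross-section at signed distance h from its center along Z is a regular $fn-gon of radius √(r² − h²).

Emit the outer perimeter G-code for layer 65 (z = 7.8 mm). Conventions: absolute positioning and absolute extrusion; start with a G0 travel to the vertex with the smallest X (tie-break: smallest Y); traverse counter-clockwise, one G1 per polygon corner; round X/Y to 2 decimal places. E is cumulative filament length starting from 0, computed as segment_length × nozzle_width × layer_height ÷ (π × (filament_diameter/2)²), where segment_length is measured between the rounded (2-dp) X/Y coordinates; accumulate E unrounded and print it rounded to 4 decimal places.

G0 X-9.35 Y0.00 Z7.80
G1 X-8.09 Y-4.67 E0.0965
G1 X-4.67 Y-8.09 E0.1930
G1 X0.00 Y-9.35 E0.2896
G1 X4.67 Y-8.09 E0.3861
G1 X8.09 Y-4.67 E0.4826
G1 X9.35 Y0.00 E0.5791
G1 X8.09 Y4.67 E0.6757
G1 X4.67 Y8.09 E0.7722
G1 X0.00 Y9.35 E0.8687
G1 X-4.67 Y8.09 E0.9653
G1 X-8.09 Y4.67 E1.0618
G1 X-9.35 Y0.00 E1.1583

At z = 7.8 mm: the sphere: section is a regular 12-gon, circumradius = √(r²−h²) = √(9.5²−1.7²) = 9.347. The outline is a single polygon with 12 vertices. Extrusion per mm of travel: 0.4 × 0.12 / (π × 0.875²) = 0.019956. Accumulating E over each segment gives final E = 1.1583.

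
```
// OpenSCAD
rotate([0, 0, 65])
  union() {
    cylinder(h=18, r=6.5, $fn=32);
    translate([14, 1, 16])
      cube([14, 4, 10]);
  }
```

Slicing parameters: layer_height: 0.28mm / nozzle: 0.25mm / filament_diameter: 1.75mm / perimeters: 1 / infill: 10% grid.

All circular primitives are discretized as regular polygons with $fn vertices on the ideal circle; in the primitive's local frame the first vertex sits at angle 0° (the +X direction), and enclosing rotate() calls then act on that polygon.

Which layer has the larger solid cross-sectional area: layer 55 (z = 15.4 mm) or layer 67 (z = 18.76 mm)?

layer 55 (z = 15.4 mm)

Layer 55 (z = 15.4): the r=6.5 cylinder gives a regular 32-gon of circumradius 6.5 (constant along its height) (area = (32/2)·6.500²·sin(360°/32) = 131.88 mm²); the cube at (14, 1) is absent (z outside [16, 26]); Merging all regions: only the r=6.5 cylinder is present, so the union is just that shape — area = 131.88 mm²; (whole slice rotated 65° about Z — lengths, areas and connectivity unchanged). So its area = 131.88 mm². Layer 67 (z = 18.76): the cylinder does not reach this height (z outside [0, 18]); the 14×4 cube at (14, 1) contributes its full rectangle (area 56.00 mm²); Taking the union: only the 14×4 cube at (14, 1) is present, so the union is just that shape — area = 56.00 mm²; (whole slice rotated 65° about Z — lengths, areas and connectivity unchanged). So its area = 56.00 mm². Layer 55 is larger (131.88 vs 56.00 mm²).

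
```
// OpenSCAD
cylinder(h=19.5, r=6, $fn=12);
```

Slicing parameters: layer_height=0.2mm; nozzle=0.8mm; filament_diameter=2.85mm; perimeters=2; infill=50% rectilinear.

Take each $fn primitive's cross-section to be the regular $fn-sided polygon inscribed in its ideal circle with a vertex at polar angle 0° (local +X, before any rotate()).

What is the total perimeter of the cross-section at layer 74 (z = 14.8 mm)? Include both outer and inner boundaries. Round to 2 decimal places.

At z = 14.8 mm: the cylinder: section is a regular 12-gon, circumradius r=6 (perimeter = 2·12·6.000·sin(180°/12) = 37.27 mm). Overall, the cross-section is a single solid region. Total boundary length (outer) = 37.27 mm.

37.27 mm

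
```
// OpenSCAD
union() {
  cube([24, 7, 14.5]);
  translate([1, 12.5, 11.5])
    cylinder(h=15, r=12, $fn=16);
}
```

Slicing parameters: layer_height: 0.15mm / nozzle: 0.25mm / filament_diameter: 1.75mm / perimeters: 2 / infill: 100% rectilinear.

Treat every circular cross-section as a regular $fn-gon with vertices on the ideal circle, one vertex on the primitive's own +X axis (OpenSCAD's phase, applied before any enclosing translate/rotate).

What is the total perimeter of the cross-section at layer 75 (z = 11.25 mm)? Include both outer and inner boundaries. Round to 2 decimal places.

At z = 11.25 mm: the cube is present — its section is the full 24×7 rectangle (perimeter 62.00 mm); the cylinder at (1, 12.5) does not reach this height (z outside [11.5, 26.5]); Combining (union): only the 24×7 cube is present, so the union is just that shape — boundary = 62.00 mm. Overall, the cross-section is a single solid region. Total boundary length (outer) = 62.00 mm.

62.00 mm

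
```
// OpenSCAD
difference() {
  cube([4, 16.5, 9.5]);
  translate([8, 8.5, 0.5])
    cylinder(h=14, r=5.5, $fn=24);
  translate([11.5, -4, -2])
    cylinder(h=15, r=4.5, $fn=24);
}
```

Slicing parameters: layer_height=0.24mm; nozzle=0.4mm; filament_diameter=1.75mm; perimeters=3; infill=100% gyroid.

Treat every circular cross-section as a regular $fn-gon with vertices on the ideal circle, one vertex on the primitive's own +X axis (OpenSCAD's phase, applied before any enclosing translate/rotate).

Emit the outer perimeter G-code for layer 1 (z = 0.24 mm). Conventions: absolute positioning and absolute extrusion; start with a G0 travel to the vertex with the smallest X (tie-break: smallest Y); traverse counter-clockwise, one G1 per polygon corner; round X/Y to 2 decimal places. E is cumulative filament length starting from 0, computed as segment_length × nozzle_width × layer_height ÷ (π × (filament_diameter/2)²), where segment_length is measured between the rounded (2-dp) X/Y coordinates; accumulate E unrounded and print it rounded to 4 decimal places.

At z = 0.24 mm: the 4×16.5 cube contributes its full rectangle; the cylinder at (8, 8.5) does not reach this height (z outside [0.5, 14.5]); the r=4.5 cylinder at (11.5, -4) contributes a regular 24-gon of circumradius 4.5; After the difference (first − rest): starting from the 4×16.5 cube, the r=4.5 cylinder at (11.5, -4) misses the remaining region (no effect) — 1 connected region. The outline is a single polygon with 4 vertices. Extrusion per mm of travel: 0.4 × 0.24 / (π × 0.875²) = 0.039912. Accumulating E over each segment gives final E = 1.6364.

G0 X0.00 Y0.00 Z0.24
G1 X4.00 Y0.00 E0.1596
G1 X4.00 Y16.50 E0.8182
G1 X0.00 Y16.50 E0.9778
G1 X0.00 Y0.00 E1.6364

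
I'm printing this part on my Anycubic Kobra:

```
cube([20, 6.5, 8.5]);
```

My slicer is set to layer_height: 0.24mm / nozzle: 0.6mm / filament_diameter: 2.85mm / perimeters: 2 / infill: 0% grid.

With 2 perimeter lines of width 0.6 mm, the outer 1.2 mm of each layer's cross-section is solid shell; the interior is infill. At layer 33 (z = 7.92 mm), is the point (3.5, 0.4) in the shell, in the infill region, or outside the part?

At z = 7.92 mm: the 20×6.5 cube contributes its full rectangle. Overall, the cross-section is a single solid region. The nearest boundary edge runs (0.00, 0.00)→(20.00, 0.00); distance from the point to it = 0.40 mm. The point is inside the cross-section, 0.40 mm from the nearest boundary — within the 1.2 mm shell band (2 × 0.6).

shell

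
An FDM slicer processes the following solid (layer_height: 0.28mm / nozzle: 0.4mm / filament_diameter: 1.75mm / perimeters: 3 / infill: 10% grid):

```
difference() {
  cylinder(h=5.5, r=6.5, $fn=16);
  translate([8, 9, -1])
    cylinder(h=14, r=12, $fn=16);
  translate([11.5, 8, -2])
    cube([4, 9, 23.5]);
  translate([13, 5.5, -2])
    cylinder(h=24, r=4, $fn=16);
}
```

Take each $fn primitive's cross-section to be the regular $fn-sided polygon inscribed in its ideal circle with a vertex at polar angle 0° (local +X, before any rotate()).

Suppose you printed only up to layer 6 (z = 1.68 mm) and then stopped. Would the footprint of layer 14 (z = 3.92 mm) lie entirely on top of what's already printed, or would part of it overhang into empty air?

entirely on top

Compare the two slices. At z = 1.68: the cylinder: section is a regular 16-gon, circumradius r=6.5 (area = (16/2)·6.500²·sin(360°/16) = 129.35 mm²); the cylinder at (8, 9): section is a regular 16-gon, circumradius r=12 (area = (16/2)·12.000²·sin(360°/16) = 440.85 mm²); the cube at (11.5, 8) (footprint 4×9) is included at this height (area 36.00 mm²); the cylinder at (13, 5.5): section is a regular 16-gon, circumradius r=4 (area = (16/2)·4.000²·sin(360°/16) = 48.98 mm²); Subtracting the remaining from the first: starting from the r=6.5 cylinder (129.35 mm²), the r=12 cylinder at (8, 9) partially overlaps it — only the 54.85 mm² overlap (of its 440.85 mm²) is removed, clipping the outline; the 4×9 cube at (11.5, 8) misses the remaining region (no effect); the r=4 cylinder at (13, 5.5) misses the remaining region (no effect) — area = 74.49 mm². At z = 3.92: the r=6.5 cylinder contributes a regular 16-gon of circumradius 6.5 (area = (16/2)·6.500²·sin(360°/16) = 129.35 mm²); the r=12 cylinder at (8, 9) gives a regular 16-gon of circumradius 12 (constant along its height) (area = (16/2)·12.000²·sin(360°/16) = 440.85 mm²); the cube at (11.5, 8) is present — its section is the full 4×9 rectangle (area 36.00 mm²); the r=4 cylinder at (13, 5.5) contributes a regular 16-gon of circumradius 4 (area = (16/2)·4.000²·sin(360°/16) = 48.98 mm²); Subtracting the remaining from the first: starting from the r=6.5 cylinder (129.35 mm²), the r=12 cylinder at (8, 9) partially overlaps it — only the 54.85 mm² overlap (of its 440.85 mm²) is removed, clipping the outline; the 4×9 cube at (11.5, 8) misses the remaining region (no effect); the r=4 cylinder at (13, 5.5) misses the remaining region (no effect) — area = 74.49 mm². Checking containment: the cross-section at z = 3.92 is a subset of the cross-section at z = 1.68.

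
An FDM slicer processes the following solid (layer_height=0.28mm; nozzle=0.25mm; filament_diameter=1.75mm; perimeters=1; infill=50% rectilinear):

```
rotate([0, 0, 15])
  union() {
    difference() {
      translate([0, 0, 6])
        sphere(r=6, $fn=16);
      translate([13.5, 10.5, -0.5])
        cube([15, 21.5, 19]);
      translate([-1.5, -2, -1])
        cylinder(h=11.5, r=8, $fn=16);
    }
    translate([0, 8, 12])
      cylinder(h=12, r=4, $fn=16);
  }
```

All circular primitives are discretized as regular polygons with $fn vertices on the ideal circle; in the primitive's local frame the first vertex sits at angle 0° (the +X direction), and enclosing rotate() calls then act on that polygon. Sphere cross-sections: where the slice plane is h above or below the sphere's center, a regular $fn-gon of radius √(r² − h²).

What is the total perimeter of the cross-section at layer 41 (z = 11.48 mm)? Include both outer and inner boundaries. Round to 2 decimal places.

At z = 11.48 mm: the r=6 sphere slices to a regular 16-gon of circumradius 2.443 (√(r²−h²) with h=5.48 from center) (perimeter = 2·16·2.443·sin(180°/16) = 15.25 mm); the cube at (13.5, 10.5) (footprint 15×21.5) is included at this height (perimeter 73.00 mm); the cylinder at (-1.5, -2) is absent (z outside [-1, 10.5]); Taking the first minus the rest: starting from the r=6 sphere, the 15×21.5 cube at (13.5, 10.5) misses the remaining region (no effect) — boundary = 15.25 mm; the cylinder at (0, 8) is not intersected at this z (z outside [12, 24]); Combining (union): only that combined region is present, so the union is just that shape — boundary = 15.25 mm; (rotated 15° about Z; rotation is an isometry so areas/perimeters/island counts are preserved). Overall, the cross-section is a single solid region. Total boundary length (outer) = 15.25 mm.

15.25 mm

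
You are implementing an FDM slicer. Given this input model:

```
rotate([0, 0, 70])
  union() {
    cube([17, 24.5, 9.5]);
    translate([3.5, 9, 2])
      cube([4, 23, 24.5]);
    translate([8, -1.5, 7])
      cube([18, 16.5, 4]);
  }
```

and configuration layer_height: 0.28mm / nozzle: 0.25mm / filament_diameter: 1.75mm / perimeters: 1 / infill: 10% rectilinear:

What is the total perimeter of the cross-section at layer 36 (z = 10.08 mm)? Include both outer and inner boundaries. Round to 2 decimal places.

At z = 10.08 mm: the cube is not intersected at this z (z outside [0, 9.5]); the 4×23 cube at (3.5, 9) contributes its full rectangle (perimeter 54.00 mm); the 18×16.5 cube at (8, -1.5) contributes its full rectangle (perimeter 69.00 mm); Combining (union): the 2 present regions are separate (no shared area or edge), so areas and boundary lengths simply add and each stays a separate island — boundary = 123.00 mm; (whole slice rotated 70° about Z — lengths, areas and connectivity unchanged). Overall, the cross-section has 2 separate islands. Total boundary length (outer) = 123.00 mm.

123.00 mm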